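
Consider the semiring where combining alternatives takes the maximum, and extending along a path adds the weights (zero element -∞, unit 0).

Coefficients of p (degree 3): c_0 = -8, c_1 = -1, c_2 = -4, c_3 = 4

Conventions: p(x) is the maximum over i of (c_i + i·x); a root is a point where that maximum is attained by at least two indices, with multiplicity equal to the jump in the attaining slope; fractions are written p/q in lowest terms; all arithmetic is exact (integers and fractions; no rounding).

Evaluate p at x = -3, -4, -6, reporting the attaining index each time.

p(-3) = max(-8+0·(-3)=-8, -1+1·(-3)=-4, -4+2·(-3)=-10, 4+3·(-3)=-5) = -4 (attained by i=1)
p(-4) = max(-8+0·(-4)=-8, -1+1·(-4)=-5, -4+2·(-4)=-12, 4+3·(-4)=-8) = -5 (attained by i=1)
p(-6) = max(-8+0·(-6)=-8, -1+1·(-6)=-7, -4+2·(-6)=-16, 4+3·(-6)=-14) = -7 (attained by i=1)
Answer: p(-3) = -4; p(-4) = -5; p(-6) = -7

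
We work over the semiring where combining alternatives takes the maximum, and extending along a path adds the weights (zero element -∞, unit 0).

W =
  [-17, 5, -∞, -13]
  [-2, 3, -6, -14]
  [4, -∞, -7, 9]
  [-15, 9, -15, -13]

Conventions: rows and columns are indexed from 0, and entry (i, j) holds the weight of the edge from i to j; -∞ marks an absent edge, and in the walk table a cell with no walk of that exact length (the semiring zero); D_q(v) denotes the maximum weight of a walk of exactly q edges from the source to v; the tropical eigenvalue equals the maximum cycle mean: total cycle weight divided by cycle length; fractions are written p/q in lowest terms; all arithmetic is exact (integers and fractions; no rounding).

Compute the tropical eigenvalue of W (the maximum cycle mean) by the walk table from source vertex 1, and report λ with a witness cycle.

q=0: [-∞, 0, -∞, -∞]
q=1: [-2, 3, -6, -14]
q=2: [1, 6, -3, 3]
q=3: [4, 12, 0, 6]
q=4: [10, 15, 6, 9]
Optimal cycle mean attained by: cycle 1->2->3->1, total (-6) + 9 + 9, length 3.
Answer: λ = 4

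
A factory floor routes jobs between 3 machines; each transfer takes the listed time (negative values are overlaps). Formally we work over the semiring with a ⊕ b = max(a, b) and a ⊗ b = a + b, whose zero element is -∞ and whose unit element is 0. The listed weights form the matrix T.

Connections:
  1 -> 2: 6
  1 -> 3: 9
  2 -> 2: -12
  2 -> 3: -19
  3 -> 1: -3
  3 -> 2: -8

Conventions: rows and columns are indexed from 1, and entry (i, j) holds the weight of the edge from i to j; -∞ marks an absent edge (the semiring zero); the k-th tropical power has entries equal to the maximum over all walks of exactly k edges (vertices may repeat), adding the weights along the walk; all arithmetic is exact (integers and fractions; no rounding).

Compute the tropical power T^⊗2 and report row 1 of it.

T^⊗2:
  [6, 1, -13]
  [-22, -24, -31]
  [-∞, 3, 6]
Answer: row 1 of T^⊗2 = [6, 1, -13]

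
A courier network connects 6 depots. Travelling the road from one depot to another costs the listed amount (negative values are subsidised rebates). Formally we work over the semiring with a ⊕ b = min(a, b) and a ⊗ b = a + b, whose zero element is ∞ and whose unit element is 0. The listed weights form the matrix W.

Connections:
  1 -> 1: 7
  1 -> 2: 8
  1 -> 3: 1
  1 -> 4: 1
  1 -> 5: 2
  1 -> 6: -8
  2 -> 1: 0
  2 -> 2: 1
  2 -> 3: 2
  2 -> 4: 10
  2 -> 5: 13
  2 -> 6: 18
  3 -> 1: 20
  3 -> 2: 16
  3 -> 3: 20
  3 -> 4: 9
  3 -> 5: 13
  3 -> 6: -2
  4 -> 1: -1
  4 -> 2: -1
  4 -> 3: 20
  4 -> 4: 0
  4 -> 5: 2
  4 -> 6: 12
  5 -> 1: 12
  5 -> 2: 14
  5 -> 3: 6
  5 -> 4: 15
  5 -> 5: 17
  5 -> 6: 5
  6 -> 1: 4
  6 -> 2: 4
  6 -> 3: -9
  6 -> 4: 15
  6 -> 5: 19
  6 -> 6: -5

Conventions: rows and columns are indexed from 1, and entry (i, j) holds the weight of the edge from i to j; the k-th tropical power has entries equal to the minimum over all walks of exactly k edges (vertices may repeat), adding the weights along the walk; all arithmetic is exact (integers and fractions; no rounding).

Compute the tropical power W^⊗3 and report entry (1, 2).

W^⊗2:
  [-4, -4, -17, 1, 3, -13]
  [1, 2, 1, 1, 2, -8]
  [2, 2, -11, 9, 11, -7]
  [-1, -1, 0, 0, 1, -9]
  [9, 9, -4, 13, 14, 0]
  [-1, -1, -14, 0, 4, -11]
W^⊗3:
  [-9, -9, -22, -8, -4, -19]
  [-4, -4, -17, 1, 3, -13]
  [-3, -3, -16, -2, 2, -13]
  [-5, -5, -18, 0, 1, -14]
  [4, 4, -9, 5, 9, -6]
  [-7, -7, -20, -5, -1, -16]
Key observation: the optimum is the walk 1->6->6->2, with weight (-8) + (-5) + 4 = -9.
Optimal value attained by: walk 1->6->6->2.
Answer: (W^⊗3)[1][2] = -9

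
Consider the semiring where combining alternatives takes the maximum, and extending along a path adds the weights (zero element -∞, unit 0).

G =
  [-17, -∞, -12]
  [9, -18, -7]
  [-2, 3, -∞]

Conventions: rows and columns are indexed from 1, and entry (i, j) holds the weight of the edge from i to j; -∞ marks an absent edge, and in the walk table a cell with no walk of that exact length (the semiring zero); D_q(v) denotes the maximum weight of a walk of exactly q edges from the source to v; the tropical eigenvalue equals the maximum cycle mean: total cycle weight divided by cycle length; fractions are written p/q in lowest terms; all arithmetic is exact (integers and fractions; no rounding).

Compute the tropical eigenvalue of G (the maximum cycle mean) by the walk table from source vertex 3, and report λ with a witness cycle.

q=0: [-∞, -∞, 0]
q=1: [-2, 3, -∞]
q=2: [12, -15, -4]
q=3: [-5, -1, 0]
Optimal cycle mean attained by: cycle 1->3->2->1, total (-12) + 3 + 9, length 3.
Answer: λ = 0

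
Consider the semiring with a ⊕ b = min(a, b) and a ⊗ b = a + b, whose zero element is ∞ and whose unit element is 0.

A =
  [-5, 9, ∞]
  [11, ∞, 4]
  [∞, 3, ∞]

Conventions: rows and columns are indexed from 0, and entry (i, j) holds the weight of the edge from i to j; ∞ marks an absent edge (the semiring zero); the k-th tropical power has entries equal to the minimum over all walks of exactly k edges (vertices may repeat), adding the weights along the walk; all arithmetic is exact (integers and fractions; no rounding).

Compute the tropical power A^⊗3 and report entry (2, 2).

A^⊗2:
  [-10, 4, 13]
  [6, 7, ∞]
  [14, ∞, 7]
A^⊗3:
  [-15, -1, 8]
  [1, 15, 11]
  [9, 10, ∞]
Key observation: no walk of exactly 3 edges connects these vertices, so the entry is the semiring zero.
Answer: (A^⊗3)[2][2] = ∞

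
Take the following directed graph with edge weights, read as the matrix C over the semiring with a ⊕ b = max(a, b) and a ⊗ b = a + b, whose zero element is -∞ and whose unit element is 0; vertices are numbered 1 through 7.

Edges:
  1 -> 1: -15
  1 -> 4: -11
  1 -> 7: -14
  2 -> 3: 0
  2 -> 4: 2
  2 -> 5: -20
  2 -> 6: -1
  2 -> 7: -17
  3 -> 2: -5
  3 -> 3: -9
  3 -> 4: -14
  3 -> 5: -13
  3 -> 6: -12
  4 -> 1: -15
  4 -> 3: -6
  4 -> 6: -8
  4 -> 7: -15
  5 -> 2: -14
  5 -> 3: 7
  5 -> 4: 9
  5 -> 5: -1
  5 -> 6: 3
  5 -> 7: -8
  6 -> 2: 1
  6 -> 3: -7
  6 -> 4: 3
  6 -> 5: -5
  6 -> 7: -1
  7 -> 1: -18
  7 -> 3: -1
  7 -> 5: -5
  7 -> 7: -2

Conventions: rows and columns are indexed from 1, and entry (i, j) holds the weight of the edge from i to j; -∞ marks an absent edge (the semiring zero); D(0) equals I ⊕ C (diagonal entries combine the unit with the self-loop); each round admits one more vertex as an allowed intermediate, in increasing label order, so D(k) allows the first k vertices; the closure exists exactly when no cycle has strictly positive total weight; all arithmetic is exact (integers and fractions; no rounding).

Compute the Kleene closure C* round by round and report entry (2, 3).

D(0):
  [0, -∞, -∞, -11, -∞, -∞, -14]
  [-∞, 0, 0, 2, -20, -1, -17]
  [-∞, -5, 0, -14, -13, -12, -∞]
  [-15, -∞, -6, 0, -∞, -8, -15]
  [-∞, -14, 7, 9, 0, 3, -8]
  [-∞, 1, -7, 3, -5, 0, -1]
  [-18, -∞, -1, -∞, -5, -∞, 0]
D(1):
  [0, -∞, -∞, -11, -∞, -∞, -14]
  [-∞, 0, 0, 2, -20, -1, -17]
  [-∞, -5, 0, -14, -13, -12, -∞]
  [-15, -∞, -6, 0, -∞, -8, -15]
  [-∞, -14, 7, 9, 0, 3, -8]
  [-∞, 1, -7, 3, -5, 0, -1]
  [-18, -∞, -1, -29, -5, -∞, 0]
D(2):
  [0, -∞, -∞, -11, -∞, -∞, -14]
  [-∞, 0, 0, 2, -20, -1, -17]
  [-∞, -5, 0, -3, -13, -6, -22]
  [-15, -∞, -6, 0, -∞, -8, -15]
  [-∞, -14, 7, 9, 0, 3, -8]
  [-∞, 1, 1, 3, -5, 0, -1]
  [-18, -∞, -1, -29, -5, -∞, 0]
D(3):
  [0, -∞, -∞, -11, -∞, -∞, -14]
  [-∞, 0, 0, 2, -13, -1, -17]
  [-∞, -5, 0, -3, -13, -6, -22]
  [-15, -11, -6, 0, -19, -8, -15]
  [-∞, 2, 7, 9, 0, 3, -8]
  [-∞, 1, 1, 3, -5, 0, -1]
  [-18, -6, -1, -4, -5, -7, 0]
D(4):
  [0, -22, -17, -11, -30, -19, -14]
  [-13, 0, 0, 2, -13, -1, -13]
  [-18, -5, 0, -3, -13, -6, -18]
  [-15, -11, -6, 0, -19, -8, -15]
  [-6, 2, 7, 9, 0, 3, -6]
  [-12, 1, 1, 3, -5, 0, -1]
  [-18, -6, -1, -4, -5, -7, 0]
D(5):
  [0, -22, -17, -11, -30, -19, -14]
  [-13, 0, 0, 2, -13, -1, -13]
  [-18, -5, 0, -3, -13, -6, -18]
  [-15, -11, -6, 0, -19, -8, -15]
  [-6, 2, 7, 9, 0, 3, -6]
  [-11, 1, 2, 4, -5, 0, -1]
  [-11, -3, 2, 4, -5, -2, 0]
D(6):
  [0, -18, -17, -11, -24, -19, -14]
  [-12, 0, 1, 3, -6, -1, -2]
  [-17, -5, 0, -2, -11, -6, -7]
  [-15, -7, -6, 0, -13, -8, -9]
  [-6, 4, 7, 9, 0, 3, 2]
  [-11, 1, 2, 4, -5, 0, -1]
  [-11, -1, 2, 4, -5, -2, 0]
D(7):
  [0, -15, -12, -10, -19, -16, -14]
  [-12, 0, 1, 3, -6, -1, -2]
  [-17, -5, 0, -2, -11, -6, -7]
  [-15, -7, -6, 0, -13, -8, -9]
  [-6, 4, 7, 9, 0, 3, 2]
  [-11, 1, 2, 4, -5, 0, -1]
  [-11, -1, 2, 4, -5, -2, 0]
Answer: C*[2][3] = 1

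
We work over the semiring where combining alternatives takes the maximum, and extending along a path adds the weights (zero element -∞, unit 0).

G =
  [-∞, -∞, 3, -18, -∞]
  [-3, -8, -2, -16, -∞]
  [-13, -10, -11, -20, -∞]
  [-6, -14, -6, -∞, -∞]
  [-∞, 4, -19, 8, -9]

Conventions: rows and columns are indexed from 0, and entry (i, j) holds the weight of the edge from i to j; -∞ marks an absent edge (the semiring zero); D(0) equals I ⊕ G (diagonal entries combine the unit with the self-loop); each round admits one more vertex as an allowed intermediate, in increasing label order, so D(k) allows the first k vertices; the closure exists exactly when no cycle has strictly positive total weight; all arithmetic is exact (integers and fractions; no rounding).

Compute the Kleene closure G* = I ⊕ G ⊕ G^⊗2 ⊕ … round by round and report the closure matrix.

D(0):
  [0, -∞, 3, -18, -∞]
  [-3, 0, -2, -16, -∞]
  [-13, -10, 0, -20, -∞]
  [-6, -14, -6, 0, -∞]
  [-∞, 4, -19, 8, 0]
D(1):
  [0, -∞, 3, -18, -∞]
  [-3, 0, 0, -16, -∞]
  [-13, -10, 0, -20, -∞]
  [-6, -14, -3, 0, -∞]
  [-∞, 4, -19, 8, 0]
D(2):
  [0, -∞, 3, -18, -∞]
  [-3, 0, 0, -16, -∞]
  [-13, -10, 0, -20, -∞]
  [-6, -14, -3, 0, -∞]
  [1, 4, 4, 8, 0]
D(3):
  [0, -7, 3, -17, -∞]
  [-3, 0, 0, -16, -∞]
  [-13, -10, 0, -20, -∞]
  [-6, -13, -3, 0, -∞]
  [1, 4, 4, 8, 0]
D(4):
  [0, -7, 3, -17, -∞]
  [-3, 0, 0, -16, -∞]
  [-13, -10, 0, -20, -∞]
  [-6, -13, -3, 0, -∞]
  [2, 4, 5, 8, 0]
D(5):
  [0, -7, 3, -17, -∞]
  [-3, 0, 0, -16, -∞]
  [-13, -10, 0, -20, -∞]
  [-6, -13, -3, 0, -∞]
  [2, 4, 5, 8, 0]
Answer: G* = [[0, -7, 3, -17, -∞], [-3, 0, 0, -16, -∞], [-13, -10, 0, -20, -∞], [-6, -13, -3, 0, -∞], [2, 4, 5, 8, 0]]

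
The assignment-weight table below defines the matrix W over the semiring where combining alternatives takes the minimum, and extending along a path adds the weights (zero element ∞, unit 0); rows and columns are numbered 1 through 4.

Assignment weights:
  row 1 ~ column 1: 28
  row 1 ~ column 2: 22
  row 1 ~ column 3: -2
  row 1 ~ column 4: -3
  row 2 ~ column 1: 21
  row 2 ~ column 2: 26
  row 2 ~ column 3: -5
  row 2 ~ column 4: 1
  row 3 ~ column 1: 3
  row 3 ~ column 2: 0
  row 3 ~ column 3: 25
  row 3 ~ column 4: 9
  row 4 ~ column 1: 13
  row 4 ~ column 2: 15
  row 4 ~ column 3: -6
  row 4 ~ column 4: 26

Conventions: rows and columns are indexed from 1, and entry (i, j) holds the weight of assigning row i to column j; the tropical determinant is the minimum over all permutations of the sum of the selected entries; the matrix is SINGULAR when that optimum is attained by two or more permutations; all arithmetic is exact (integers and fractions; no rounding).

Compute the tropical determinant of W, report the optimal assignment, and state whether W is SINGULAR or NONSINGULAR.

σ = (1, 2, 3, 4): 28 + 26 + 25 + 26 = 105
σ = (1, 2, 4, 3): 28 + 26 + 9 + (-6) = 57
σ = (1, 3, 2, 4): 28 + (-5) + 0 + 26 = 49
σ = (1, 3, 4, 2): 28 + (-5) + 9 + 15 = 47
σ = (1, 4, 2, 3): 28 + 1 + 0 + (-6) = 23
σ = (1, 4, 3, 2): 28 + 1 + 25 + 15 = 69
σ = (2, 1, 3, 4): 22 + 21 + 25 + 26 = 94
σ = (2, 1, 4, 3): 22 + 21 + 9 + (-6) = 46
σ = (2, 3, 1, 4): 22 + (-5) + 3 + 26 = 46
σ = (2, 3, 4, 1): 22 + (-5) + 9 + 13 = 39
σ = (2, 4, 1, 3): 22 + 1 + 3 + (-6) = 20
σ = (2, 4, 3, 1): 22 + 1 + 25 + 13 = 61
σ = (3, 1, 2, 4): (-2) + 21 + 0 + 26 = 45
σ = (3, 1, 4, 2): (-2) + 21 + 9 + 15 = 43
σ = (3, 2, 1, 4): (-2) + 26 + 3 + 26 = 53
σ = (3, 2, 4, 1): (-2) + 26 + 9 + 13 = 46
σ = (3, 4, 1, 2): (-2) + 1 + 3 + 15 = 17
σ = (3, 4, 2, 1): (-2) + 1 + 0 + 13 = 12
σ = (4, 1, 2, 3): (-3) + 21 + 0 + (-6) = 12
σ = (4, 1, 3, 2): (-3) + 21 + 25 + 15 = 58
σ = (4, 2, 1, 3): (-3) + 26 + 3 + (-6) = 20
σ = (4, 2, 3, 1): (-3) + 26 + 25 + 13 = 61
σ = (4, 3, 1, 2): (-3) + (-5) + 3 + 15 = 10
σ = (4, 3, 2, 1): (-3) + (-5) + 0 + 13 = 5
Optimal value attained by: σ = (4, 3, 2, 1).
Answer: det⊕(W) = 5; verdict: NONSINGULAR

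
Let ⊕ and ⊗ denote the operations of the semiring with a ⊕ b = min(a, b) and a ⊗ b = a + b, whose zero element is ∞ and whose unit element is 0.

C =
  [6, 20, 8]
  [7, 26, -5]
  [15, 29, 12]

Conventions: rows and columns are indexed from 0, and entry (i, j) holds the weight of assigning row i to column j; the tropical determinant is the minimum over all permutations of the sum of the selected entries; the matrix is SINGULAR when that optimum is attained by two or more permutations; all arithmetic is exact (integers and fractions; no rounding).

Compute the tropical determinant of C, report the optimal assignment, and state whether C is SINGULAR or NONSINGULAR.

σ = (0, 1, 2): 6 + 26 + 12 = 44
σ = (0, 2, 1): 6 + (-5) + 29 = 30
σ = (1, 0, 2): 20 + 7 + 12 = 39
σ = (1, 2, 0): 20 + (-5) + 15 = 30
σ = (2, 0, 1): 8 + 7 + 29 = 44
σ = (2, 1, 0): 8 + 26 + 15 = 49
Optimal value attained by: σ = (0, 2, 1).
Answer: det⊕(C) = 30; verdict: SINGULAR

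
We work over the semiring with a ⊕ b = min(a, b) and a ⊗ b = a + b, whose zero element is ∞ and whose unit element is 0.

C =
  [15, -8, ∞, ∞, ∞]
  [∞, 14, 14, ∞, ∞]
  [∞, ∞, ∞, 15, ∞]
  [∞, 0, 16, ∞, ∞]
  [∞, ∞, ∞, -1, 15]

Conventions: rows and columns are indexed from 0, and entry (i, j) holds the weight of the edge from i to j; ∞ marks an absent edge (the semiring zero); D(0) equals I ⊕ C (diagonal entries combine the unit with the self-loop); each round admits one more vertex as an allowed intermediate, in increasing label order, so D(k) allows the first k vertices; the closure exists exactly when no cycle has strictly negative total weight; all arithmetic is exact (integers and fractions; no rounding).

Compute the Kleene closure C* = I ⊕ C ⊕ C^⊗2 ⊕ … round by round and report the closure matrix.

D(0):
  [0, -8, ∞, ∞, ∞]
  [∞, 0, 14, ∞, ∞]
  [∞, ∞, 0, 15, ∞]
  [∞, 0, 16, 0, ∞]
  [∞, ∞, ∞, -1, 0]
D(1):
  [0, -8, ∞, ∞, ∞]
  [∞, 0, 14, ∞, ∞]
  [∞, ∞, 0, 15, ∞]
  [∞, 0, 16, 0, ∞]
  [∞, ∞, ∞, -1, 0]
D(2):
  [0, -8, 6, ∞, ∞]
  [∞, 0, 14, ∞, ∞]
  [∞, ∞, 0, 15, ∞]
  [∞, 0, 14, 0, ∞]
  [∞, ∞, ∞, -1, 0]
D(3):
  [0, -8, 6, 21, ∞]
  [∞, 0, 14, 29, ∞]
  [∞, ∞, 0, 15, ∞]
  [∞, 0, 14, 0, ∞]
  [∞, ∞, ∞, -1, 0]
D(4):
  [0, -8, 6, 21, ∞]
  [∞, 0, 14, 29, ∞]
  [∞, 15, 0, 15, ∞]
  [∞, 0, 14, 0, ∞]
  [∞, -1, 13, -1, 0]
D(5):
  [0, -8, 6, 21, ∞]
  [∞, 0, 14, 29, ∞]
  [∞, 15, 0, 15, ∞]
  [∞, 0, 14, 0, ∞]
  [∞, -1, 13, -1, 0]
Answer: C* = [[0, -8, 6, 21, ∞], [∞, 0, 14, 29, ∞], [∞, 15, 0, 15, ∞], [∞, 0, 14, 0, ∞], [∞, -1, 13, -1, 0]]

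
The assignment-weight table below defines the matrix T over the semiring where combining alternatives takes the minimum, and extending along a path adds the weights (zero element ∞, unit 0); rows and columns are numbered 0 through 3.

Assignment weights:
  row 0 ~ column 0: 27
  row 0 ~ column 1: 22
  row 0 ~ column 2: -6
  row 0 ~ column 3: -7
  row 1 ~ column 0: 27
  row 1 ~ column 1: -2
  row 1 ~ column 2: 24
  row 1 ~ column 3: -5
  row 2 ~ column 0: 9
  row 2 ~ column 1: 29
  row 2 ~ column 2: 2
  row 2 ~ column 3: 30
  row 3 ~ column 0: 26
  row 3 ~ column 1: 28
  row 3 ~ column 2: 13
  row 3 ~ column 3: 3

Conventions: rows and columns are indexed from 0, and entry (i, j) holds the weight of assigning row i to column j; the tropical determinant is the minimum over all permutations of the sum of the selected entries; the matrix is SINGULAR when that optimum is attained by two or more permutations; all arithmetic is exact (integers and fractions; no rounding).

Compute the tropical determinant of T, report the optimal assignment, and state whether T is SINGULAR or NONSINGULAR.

σ = (0, 1, 2, 3): 27 + (-2) + 2 + 3 = 30
σ = (0, 1, 3, 2): 27 + (-2) + 30 + 13 = 68
σ = (0, 2, 1, 3): 27 + 24 + 29 + 3 = 83
σ = (0, 2, 3, 1): 27 + 24 + 30 + 28 = 109
σ = (0, 3, 1, 2): 27 + (-5) + 29 + 13 = 64
σ = (0, 3, 2, 1): 27 + (-5) + 2 + 28 = 52
σ = (1, 0, 2, 3): 22 + 27 + 2 + 3 = 54
σ = (1, 0, 3, 2): 22 + 27 + 30 + 13 = 92
σ = (1, 2, 0, 3): 22 + 24 + 9 + 3 = 58
σ = (1, 2, 3, 0): 22 + 24 + 30 + 26 = 102
σ = (1, 3, 0, 2): 22 + (-5) + 9 + 13 = 39
σ = (1, 3, 2, 0): 22 + (-5) + 2 + 26 = 45
σ = (2, 0, 1, 3): (-6) + 27 + 29 + 3 = 53
σ = (2, 0, 3, 1): (-6) + 27 + 30 + 28 = 79
σ = (2, 1, 0, 3): (-6) + (-2) + 9 + 3 = 4
σ = (2, 1, 3, 0): (-6) + (-2) + 30 + 26 = 48
σ = (2, 3, 0, 1): (-6) + (-5) + 9 + 28 = 26
σ = (2, 3, 1, 0): (-6) + (-5) + 29 + 26 = 44
σ = (3, 0, 1, 2): (-7) + 27 + 29 + 13 = 62
σ = (3, 0, 2, 1): (-7) + 27 + 2 + 28 = 50
σ = (3, 1, 0, 2): (-7) + (-2) + 9 + 13 = 13
σ = (3, 1, 2, 0): (-7) + (-2) + 2 + 26 = 19
σ = (3, 2, 0, 1): (-7) + 24 + 9 + 28 = 54
σ = (3, 2, 1, 0): (-7) + 24 + 29 + 26 = 72
Optimal value attained by: σ = (2, 1, 0, 3).
Answer: det⊕(T) = 4; verdict: NONSINGULAR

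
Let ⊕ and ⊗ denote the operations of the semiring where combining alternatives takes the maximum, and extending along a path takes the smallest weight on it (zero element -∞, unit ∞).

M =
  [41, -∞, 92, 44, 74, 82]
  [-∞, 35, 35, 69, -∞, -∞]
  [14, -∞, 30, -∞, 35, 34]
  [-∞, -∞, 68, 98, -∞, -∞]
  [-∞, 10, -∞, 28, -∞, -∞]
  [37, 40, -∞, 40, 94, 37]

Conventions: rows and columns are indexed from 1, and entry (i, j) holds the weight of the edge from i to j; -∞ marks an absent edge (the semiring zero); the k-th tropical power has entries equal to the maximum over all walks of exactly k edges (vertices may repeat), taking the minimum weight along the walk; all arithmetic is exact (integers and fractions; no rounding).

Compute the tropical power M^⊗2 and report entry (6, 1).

M^⊗2:
  [41, 40, 44, 44, 82, 41]
  [14, 35, 68, 69, 35, 34]
  [34, 34, 30, 34, 34, 34]
  [14, -∞, 68, 98, 35, 34]
  [-∞, 10, 28, 28, -∞, -∞]
  [37, 37, 40, 40, 37, 37]
Key observation: the optimum is the walk 6->1->1, with weight 37 min 41 = 37.
Optimal value attained by: walk 6->1->1.
Answer: (M^⊗2)[6][1] = 37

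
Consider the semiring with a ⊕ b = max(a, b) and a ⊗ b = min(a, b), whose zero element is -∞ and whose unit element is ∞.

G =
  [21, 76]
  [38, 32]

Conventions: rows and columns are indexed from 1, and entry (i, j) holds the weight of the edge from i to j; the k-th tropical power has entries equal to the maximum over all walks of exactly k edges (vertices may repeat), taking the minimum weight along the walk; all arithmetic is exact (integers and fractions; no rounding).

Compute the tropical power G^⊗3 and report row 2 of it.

G^⊗2:
  [38, 32]
  [32, 38]
G^⊗3:
  [32, 38]
  [38, 32]
Answer: row 2 of G^⊗3 = [38, 32]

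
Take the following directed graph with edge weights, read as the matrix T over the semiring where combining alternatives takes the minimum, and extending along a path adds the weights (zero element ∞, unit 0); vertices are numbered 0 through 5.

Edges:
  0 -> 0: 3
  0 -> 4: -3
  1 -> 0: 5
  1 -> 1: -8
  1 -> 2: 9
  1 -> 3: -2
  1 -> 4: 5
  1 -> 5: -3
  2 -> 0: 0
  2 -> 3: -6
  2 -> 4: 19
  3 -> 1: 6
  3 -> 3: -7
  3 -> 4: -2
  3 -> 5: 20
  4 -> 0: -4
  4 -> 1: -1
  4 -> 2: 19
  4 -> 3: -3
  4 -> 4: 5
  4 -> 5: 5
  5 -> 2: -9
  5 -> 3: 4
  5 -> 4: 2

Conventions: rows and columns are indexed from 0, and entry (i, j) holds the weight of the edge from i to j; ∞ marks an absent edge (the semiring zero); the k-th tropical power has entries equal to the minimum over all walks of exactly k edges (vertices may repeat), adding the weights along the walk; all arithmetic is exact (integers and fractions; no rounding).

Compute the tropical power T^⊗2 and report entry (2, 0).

T^⊗2:
  [-7, -4, 16, -6, 0, 2]
  [-3, -16, -12, -10, -4, -11]
  [3, 0, 38, -13, -8, 14]
  [-6, -3, 11, -14, -9, 3]
  [-1, -9, -4, -10, -7, -4]
  [-9, 1, 21, -15, 2, 7]
Key observation: the optimum is the walk 2->0->0, with weight 0 + 3 = 3.
Optimal value attained by: walk 2->0->0.
Answer: (T^⊗2)[2][0] = 3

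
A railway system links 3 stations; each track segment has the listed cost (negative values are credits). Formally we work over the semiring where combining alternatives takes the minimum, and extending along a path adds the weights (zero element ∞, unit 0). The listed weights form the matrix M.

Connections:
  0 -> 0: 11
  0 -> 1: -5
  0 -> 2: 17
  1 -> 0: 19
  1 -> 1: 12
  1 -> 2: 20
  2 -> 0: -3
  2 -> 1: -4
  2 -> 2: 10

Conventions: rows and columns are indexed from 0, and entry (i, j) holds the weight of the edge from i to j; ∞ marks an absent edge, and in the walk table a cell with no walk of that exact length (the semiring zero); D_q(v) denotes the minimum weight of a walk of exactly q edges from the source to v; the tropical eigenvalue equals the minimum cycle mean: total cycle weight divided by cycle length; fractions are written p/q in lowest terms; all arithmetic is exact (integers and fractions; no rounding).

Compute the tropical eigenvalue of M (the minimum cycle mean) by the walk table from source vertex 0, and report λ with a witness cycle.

q=0: [0, ∞, ∞]
q=1: [11, -5, 17]
q=2: [14, 6, 15]
q=3: [12, 9, 25]
Optimal cycle mean attained by: cycle 0->1->2->0, total (-5) + 20 + (-3), length 3.
Answer: λ = 4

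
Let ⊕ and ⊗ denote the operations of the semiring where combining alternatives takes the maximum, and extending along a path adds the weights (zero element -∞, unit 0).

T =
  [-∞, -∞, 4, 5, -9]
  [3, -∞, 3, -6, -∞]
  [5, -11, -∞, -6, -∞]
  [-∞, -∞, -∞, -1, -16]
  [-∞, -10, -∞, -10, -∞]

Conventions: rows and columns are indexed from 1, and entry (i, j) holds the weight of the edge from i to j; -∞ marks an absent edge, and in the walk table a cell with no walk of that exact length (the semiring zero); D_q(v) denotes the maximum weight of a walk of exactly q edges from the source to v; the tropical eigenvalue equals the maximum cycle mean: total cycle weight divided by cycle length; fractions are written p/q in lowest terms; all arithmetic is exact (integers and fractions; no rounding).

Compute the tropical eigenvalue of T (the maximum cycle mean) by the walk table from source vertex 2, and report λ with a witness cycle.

q=0: [-∞, 0, -∞, -∞, -∞]
q=1: [3, -∞, 3, -6, -∞]
q=2: [8, -8, 7, 8, -6]
q=3: [12, -4, 12, 13, -1]
q=4: [17, 1, 16, 17, 3]
q=5: [21, 5, 21, 22, 8]
Optimal cycle mean attained by: cycle 1->3->1, total 4 + 5, length 2.
Answer: λ = 9/2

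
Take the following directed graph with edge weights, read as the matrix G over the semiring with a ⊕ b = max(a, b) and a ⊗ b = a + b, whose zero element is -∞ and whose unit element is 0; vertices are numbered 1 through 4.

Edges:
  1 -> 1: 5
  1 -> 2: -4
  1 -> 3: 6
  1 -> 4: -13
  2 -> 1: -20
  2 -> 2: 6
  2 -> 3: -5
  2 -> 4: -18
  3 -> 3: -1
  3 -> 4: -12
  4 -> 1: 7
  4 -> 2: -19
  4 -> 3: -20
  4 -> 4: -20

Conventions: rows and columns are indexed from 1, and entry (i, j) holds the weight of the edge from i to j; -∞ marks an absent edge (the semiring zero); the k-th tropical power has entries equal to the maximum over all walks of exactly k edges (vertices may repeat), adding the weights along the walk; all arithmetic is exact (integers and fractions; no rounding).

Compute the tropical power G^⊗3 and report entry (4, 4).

G^⊗2:
  [10, 2, 11, -6]
  [-11, 12, 1, -12]
  [-5, -31, -2, -13]
  [12, 3, 13, -6]
G^⊗3:
  [15, 8, 16, -1]
  [-5, 18, 7, -6]
  [0, -9, 1, -14]
  [17, 9, 18, 1]
Key observation: the optimum is the walk 4->1->3->4, with weight 7 + 6 + (-12) = 1.
Optimal value attained by: walk 4->1->3->4.
Answer: (G^⊗3)[4][4] = 1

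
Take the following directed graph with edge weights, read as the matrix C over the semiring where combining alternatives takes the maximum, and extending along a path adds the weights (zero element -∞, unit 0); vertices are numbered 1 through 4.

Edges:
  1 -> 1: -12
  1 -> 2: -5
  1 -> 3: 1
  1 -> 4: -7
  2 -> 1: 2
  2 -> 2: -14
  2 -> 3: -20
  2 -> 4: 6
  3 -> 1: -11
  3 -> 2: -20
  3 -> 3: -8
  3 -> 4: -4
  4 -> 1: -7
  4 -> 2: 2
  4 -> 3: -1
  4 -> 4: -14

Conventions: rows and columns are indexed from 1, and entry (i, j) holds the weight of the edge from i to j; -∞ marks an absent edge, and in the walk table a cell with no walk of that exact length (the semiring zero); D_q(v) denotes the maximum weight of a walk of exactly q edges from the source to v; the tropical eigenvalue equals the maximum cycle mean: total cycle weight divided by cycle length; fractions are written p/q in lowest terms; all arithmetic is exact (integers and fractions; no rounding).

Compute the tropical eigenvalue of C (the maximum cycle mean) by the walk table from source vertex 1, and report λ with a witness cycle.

q=0: [0, -∞, -∞, -∞]
q=1: [-12, -5, 1, -7]
q=2: [-3, -5, -7, 1]
q=3: [-3, 3, 0, 1]
q=4: [5, 3, 0, 9]
Optimal cycle mean attained by: cycle 2->4->2, total 6 + 2, length 2.
Answer: λ = 4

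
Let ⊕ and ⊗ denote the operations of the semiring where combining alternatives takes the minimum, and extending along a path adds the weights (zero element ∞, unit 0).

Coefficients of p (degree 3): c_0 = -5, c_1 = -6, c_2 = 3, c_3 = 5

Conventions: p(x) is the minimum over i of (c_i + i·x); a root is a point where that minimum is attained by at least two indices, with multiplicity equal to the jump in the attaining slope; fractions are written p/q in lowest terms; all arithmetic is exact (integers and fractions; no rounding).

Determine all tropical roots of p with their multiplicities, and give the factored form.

hull edge (i=0, c=-5) to (i=1, c=-6): slope -1, span 1
hull edge (i=1, c=-6) to (i=3, c=5): slope 11/2, span 2
Factored form: p(x) = 5 ⊗ (x ⊕ (-11/2)) ⊗ (x ⊕ (-11/2)) ⊗ (x ⊕ 1)
Answer: roots = -11/2 (mult 2), 1 (mult 1)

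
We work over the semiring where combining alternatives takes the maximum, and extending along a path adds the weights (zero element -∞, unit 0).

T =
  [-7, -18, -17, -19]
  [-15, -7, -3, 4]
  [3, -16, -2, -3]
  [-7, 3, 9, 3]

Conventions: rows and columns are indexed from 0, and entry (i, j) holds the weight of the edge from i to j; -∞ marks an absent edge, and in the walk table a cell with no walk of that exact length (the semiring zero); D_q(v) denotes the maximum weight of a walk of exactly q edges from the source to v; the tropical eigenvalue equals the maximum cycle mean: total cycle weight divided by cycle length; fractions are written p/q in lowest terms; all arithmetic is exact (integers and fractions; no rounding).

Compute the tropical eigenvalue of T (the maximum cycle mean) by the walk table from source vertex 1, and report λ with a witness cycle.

q=0: [-∞, 0, -∞, -∞]
q=1: [-15, -7, -3, 4]
q=2: [0, 7, 13, 7]
q=3: [16, 10, 16, 11]
q=4: [19, 14, 20, 14]
Optimal cycle mean attained by: cycle 1->3->1, total 4 + 3, length 2.
Answer: λ = 7/2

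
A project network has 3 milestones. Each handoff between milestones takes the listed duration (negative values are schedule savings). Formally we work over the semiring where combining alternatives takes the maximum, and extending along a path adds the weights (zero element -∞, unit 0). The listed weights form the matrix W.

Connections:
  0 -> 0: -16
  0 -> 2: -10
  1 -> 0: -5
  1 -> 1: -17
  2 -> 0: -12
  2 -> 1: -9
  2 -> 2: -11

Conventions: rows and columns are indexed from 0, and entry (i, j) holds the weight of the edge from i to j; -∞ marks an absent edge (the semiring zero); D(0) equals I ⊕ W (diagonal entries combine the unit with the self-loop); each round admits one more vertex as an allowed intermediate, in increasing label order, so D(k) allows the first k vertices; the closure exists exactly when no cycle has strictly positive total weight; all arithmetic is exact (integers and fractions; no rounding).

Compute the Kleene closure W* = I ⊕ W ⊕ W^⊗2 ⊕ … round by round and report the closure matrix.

D(0):
  [0, -∞, -10]
  [-5, 0, -∞]
  [-12, -9, 0]
D(1):
  [0, -∞, -10]
  [-5, 0, -15]
  [-12, -9, 0]
D(2):
  [0, -∞, -10]
  [-5, 0, -15]
  [-12, -9, 0]
D(3):
  [0, -19, -10]
  [-5, 0, -15]
  [-12, -9, 0]
Answer: W* = [[0, -19, -10], [-5, 0, -15], [-12, -9, 0]]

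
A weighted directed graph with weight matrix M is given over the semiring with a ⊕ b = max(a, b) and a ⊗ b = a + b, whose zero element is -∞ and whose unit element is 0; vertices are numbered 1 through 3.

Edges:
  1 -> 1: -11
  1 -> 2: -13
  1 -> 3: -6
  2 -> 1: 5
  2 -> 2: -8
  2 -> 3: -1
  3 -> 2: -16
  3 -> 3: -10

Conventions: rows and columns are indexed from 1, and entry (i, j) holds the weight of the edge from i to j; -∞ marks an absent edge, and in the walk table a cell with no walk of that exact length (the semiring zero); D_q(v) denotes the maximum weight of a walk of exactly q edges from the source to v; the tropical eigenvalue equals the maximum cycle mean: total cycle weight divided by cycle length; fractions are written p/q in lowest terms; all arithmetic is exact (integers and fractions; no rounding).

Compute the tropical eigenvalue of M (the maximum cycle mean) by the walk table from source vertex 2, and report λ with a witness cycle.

q=0: [-∞, 0, -∞]
q=1: [5, -8, -1]
q=2: [-3, -8, -1]
q=3: [-3, -16, -9]
Optimal cycle mean attained by: cycle 1->2->1, total (-13) + 5, length 2.
Answer: λ = -4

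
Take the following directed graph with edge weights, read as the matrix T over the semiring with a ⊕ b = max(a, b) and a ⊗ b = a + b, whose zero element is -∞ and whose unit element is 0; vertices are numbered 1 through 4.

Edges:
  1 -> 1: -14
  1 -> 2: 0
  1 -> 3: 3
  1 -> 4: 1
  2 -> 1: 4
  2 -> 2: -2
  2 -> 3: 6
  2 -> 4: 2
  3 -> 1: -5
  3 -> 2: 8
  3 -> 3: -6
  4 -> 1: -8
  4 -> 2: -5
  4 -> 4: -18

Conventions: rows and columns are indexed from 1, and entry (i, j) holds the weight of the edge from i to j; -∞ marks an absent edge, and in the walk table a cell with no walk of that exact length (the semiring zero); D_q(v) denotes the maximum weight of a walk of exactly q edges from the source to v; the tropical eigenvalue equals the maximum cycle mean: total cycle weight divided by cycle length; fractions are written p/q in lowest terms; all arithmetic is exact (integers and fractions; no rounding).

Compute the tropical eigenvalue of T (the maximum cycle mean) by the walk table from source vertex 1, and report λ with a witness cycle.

q=0: [0, -∞, -∞, -∞]
q=1: [-14, 0, 3, 1]
q=2: [4, 11, 6, 2]
q=3: [15, 14, 17, 13]
q=4: [18, 25, 20, 16]
Optimal cycle mean attained by: cycle 2->3->2, total 6 + 8, length 2.
Answer: λ = 7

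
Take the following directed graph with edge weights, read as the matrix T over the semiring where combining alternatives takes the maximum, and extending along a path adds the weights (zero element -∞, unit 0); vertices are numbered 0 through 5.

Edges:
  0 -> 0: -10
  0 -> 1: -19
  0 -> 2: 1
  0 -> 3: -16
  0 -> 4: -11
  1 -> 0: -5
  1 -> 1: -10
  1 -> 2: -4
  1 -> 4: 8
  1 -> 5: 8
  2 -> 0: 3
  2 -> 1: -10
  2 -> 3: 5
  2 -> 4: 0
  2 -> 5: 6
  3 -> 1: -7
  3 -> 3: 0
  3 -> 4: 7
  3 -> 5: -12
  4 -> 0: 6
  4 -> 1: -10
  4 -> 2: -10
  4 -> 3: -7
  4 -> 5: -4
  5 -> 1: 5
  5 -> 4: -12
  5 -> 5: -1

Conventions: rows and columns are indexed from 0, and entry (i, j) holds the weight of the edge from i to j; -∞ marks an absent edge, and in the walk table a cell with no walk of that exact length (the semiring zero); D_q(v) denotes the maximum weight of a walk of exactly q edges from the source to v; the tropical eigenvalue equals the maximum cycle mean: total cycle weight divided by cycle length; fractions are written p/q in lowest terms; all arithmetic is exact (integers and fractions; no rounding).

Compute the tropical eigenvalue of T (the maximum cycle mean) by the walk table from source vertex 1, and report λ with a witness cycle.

q=0: [-∞, 0, -∞, -∞, -∞, -∞]
q=1: [-5, -10, -4, -∞, 8, 8]
q=2: [14, 13, -2, 1, -2, 7]
q=3: [8, 12, 15, 3, 21, 21]
q=4: [27, 26, 11, 20, 20, 21]
q=5: [26, 26, 28, 20, 34, 34]
q=6: [40, 39, 27, 33, 34, 34]
Optimal cycle mean attained by: cycle 1->5->1, total 8 + 5, length 2.
Answer: λ = 13/2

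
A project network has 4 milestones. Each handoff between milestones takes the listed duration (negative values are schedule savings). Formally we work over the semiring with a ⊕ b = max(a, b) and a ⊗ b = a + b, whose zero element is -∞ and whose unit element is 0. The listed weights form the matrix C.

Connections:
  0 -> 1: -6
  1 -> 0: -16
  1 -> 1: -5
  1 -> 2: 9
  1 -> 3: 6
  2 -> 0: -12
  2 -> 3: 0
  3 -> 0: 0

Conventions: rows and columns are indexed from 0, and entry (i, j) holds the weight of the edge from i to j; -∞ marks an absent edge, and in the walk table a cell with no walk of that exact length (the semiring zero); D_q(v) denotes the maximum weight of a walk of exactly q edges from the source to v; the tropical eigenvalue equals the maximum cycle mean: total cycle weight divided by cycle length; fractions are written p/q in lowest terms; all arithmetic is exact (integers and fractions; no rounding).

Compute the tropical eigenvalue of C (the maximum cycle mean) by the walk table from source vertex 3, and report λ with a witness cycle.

q=0: [-∞, -∞, -∞, 0]
q=1: [0, -∞, -∞, -∞]
q=2: [-∞, -6, -∞, -∞]
q=3: [-22, -11, 3, 0]
q=4: [0, -16, -2, 3]
Optimal cycle mean attained by: cycle 0->1->2->3->0, total (-6) + 9 + 0 + 0, length 4.
Answer: λ = 3/4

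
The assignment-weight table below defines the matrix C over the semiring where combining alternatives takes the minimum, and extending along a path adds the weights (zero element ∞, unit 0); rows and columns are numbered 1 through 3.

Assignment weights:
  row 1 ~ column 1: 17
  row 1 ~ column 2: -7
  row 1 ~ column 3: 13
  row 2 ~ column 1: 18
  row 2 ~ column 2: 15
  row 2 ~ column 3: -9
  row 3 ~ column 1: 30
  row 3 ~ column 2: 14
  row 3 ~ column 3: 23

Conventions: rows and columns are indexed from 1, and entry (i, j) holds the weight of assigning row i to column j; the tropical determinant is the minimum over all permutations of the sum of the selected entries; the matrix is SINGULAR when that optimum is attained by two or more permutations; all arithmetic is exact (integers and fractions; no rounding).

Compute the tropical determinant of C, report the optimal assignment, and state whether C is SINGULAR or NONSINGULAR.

σ = (1, 2, 3): 17 + 15 + 23 = 55
σ = (1, 3, 2): 17 + (-9) + 14 = 22
σ = (2, 1, 3): (-7) + 18 + 23 = 34
σ = (2, 3, 1): (-7) + (-9) + 30 = 14
σ = (3, 1, 2): 13 + 18 + 14 = 45
σ = (3, 2, 1): 13 + 15 + 30 = 58
Optimal value attained by: σ = (2, 3, 1).
Answer: det⊕(C) = 14; verdict: NONSINGULAR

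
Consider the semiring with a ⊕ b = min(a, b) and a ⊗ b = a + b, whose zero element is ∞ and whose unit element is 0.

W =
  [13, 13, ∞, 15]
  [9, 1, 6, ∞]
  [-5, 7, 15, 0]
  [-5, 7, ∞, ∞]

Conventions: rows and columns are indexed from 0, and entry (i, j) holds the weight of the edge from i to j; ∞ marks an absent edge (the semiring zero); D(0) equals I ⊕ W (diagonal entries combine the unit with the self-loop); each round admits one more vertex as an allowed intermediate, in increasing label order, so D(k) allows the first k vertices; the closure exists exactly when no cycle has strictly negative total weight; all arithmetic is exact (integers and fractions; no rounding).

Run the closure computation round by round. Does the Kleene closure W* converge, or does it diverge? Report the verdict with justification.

D(0):
  [0, 13, ∞, 15]
  [9, 0, 6, ∞]
  [-5, 7, 0, 0]
  [-5, 7, ∞, 0]
D(1):
  [0, 13, ∞, 15]
  [9, 0, 6, 24]
  [-5, 7, 0, 0]
  [-5, 7, ∞, 0]
D(2):
  [0, 13, 19, 15]
  [9, 0, 6, 24]
  [-5, 7, 0, 0]
  [-5, 7, 13, 0]
D(3):
  [0, 13, 19, 15]
  [1, 0, 6, 6]
  [-5, 7, 0, 0]
  [-5, 7, 13, 0]
D(4):
  [0, 13, 19, 15]
  [1, 0, 6, 6]
  [-5, 7, 0, 0]
  [-5, 7, 13, 0]
Key observation: every diagonal entry stays at the unit through all rounds, so no improving cycle exists.
Answer: CONVERGES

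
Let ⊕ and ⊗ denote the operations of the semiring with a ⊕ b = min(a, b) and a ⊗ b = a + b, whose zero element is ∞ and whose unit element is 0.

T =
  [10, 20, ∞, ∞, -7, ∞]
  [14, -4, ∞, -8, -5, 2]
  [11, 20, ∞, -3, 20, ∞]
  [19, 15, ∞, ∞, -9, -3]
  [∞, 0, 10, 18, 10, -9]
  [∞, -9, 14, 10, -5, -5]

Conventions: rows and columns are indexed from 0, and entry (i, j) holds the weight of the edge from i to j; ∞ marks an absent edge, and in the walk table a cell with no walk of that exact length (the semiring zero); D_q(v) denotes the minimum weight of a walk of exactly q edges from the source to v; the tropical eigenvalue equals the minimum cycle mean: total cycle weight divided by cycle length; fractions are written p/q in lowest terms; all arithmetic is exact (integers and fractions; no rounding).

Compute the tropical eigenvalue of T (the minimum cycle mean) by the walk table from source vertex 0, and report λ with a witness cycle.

q=0: [0, ∞, ∞, ∞, ∞, ∞]
q=1: [10, 20, ∞, ∞, -7, ∞]
q=2: [20, -7, 3, 11, 3, -16]
q=3: [7, -25, -2, -15, -21, -21]
q=4: [-11, -30, -11, -33, -30, -30]
q=5: [-16, -39, -20, -38, -42, -39]
q=6: [-25, -48, -32, -47, -47, -51]
Optimal cycle mean attained by: cycle 1->3->4->5->1, total (-8) + (-9) + (-9) + (-9), length 4.
Answer: λ = -35/4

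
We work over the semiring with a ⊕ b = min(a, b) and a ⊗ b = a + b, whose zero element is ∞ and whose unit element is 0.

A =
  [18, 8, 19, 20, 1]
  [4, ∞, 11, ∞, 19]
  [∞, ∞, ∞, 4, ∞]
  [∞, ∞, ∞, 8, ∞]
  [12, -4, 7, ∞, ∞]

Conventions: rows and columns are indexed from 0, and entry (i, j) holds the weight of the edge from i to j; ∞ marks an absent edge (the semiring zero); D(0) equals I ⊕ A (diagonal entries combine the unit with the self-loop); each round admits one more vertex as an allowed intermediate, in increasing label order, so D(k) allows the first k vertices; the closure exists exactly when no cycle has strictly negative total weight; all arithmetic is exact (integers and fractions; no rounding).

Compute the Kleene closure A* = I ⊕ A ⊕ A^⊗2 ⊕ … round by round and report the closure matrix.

D(0):
  [0, 8, 19, 20, 1]
  [4, 0, 11, ∞, 19]
  [∞, ∞, 0, 4, ∞]
  [∞, ∞, ∞, 0, ∞]
  [12, -4, 7, ∞, 0]
D(1):
  [0, 8, 19, 20, 1]
  [4, 0, 11, 24, 5]
  [∞, ∞, 0, 4, ∞]
  [∞, ∞, ∞, 0, ∞]
  [12, -4, 7, 32, 0]
D(2):
  [0, 8, 19, 20, 1]
  [4, 0, 11, 24, 5]
  [∞, ∞, 0, 4, ∞]
  [∞, ∞, ∞, 0, ∞]
  [0, -4, 7, 20, 0]
D(3):
  [0, 8, 19, 20, 1]
  [4, 0, 11, 15, 5]
  [∞, ∞, 0, 4, ∞]
  [∞, ∞, ∞, 0, ∞]
  [0, -4, 7, 11, 0]
D(4):
  [0, 8, 19, 20, 1]
  [4, 0, 11, 15, 5]
  [∞, ∞, 0, 4, ∞]
  [∞, ∞, ∞, 0, ∞]
  [0, -4, 7, 11, 0]
D(5):
  [0, -3, 8, 12, 1]
  [4, 0, 11, 15, 5]
  [∞, ∞, 0, 4, ∞]
  [∞, ∞, ∞, 0, ∞]
  [0, -4, 7, 11, 0]
Answer: A* = [[0, -3, 8, 12, 1], [4, 0, 11, 15, 5], [∞, ∞, 0, 4, ∞], [∞, ∞, ∞, 0, ∞], [0, -4, 7, 11, 0]]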